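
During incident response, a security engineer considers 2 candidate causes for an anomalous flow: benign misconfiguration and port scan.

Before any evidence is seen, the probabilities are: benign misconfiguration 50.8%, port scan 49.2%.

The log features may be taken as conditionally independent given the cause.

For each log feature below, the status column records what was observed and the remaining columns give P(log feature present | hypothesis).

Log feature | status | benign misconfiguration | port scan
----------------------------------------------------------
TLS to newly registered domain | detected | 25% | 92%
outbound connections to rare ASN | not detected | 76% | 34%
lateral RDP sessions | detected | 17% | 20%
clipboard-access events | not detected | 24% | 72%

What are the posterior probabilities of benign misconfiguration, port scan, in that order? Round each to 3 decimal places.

Multiply each prior by the joint likelihood of the log feature pattern (using 1 − P(present | H) for each absent log feature):
  benign misconfiguration: 0.508 × 0.25 × (1 − 0.76) × 0.17 × (1 − 0.24) = 0.003938
  port scan: 0.492 × 0.92 × (1 − 0.34) × 0.20 × (1 − 0.72) = 0.01673
Marginal likelihood of the evidence = 0.020668.
P(benign misconfiguration | evidence) = 0.003938 / 0.020668 ≈ 0.191
P(port scan | evidence) = 0.01673 / 0.020668 ≈ 0.809

0.191, 0.809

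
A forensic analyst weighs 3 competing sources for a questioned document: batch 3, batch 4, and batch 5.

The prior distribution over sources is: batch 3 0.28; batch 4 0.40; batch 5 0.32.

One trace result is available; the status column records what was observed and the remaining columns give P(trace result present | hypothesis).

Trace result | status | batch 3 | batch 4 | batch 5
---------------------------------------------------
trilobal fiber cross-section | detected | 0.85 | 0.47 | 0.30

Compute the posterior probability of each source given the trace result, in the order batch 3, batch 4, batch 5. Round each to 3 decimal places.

By Bayes' rule, the unnormalized weight for each hypothesis is prior × likelihood:
  batch 3: 0.28 × 0.85 = 0.238
  batch 4: 0.40 × 0.47 = 0.188
  batch 5: 0.32 × 0.30 = 0.096
Normalizing constant Z = 0.238 + 0.188 + 0.096 = 0.522.
P(batch 3 | evidence) = 0.238 / 0.522 ≈ 0.456
P(batch 4 | evidence) = 0.188 / 0.522 ≈ 0.360
P(batch 5 | evidence) = 0.096 / 0.522 ≈ 0.184

0.456, 0.360, 0.184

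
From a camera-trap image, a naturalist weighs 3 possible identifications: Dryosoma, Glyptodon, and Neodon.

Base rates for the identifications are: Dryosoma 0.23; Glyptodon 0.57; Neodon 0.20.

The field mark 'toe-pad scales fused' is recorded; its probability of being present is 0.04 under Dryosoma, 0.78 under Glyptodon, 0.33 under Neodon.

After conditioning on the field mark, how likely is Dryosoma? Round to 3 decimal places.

0.018

By Bayes' rule, the unnormalized weight for each hypothesis is prior × likelihood:
  Dryosoma: 0.23 × 0.04 = 0.0092
  Glyptodon: 0.57 × 0.78 = 0.4446
  Neodon: 0.20 × 0.33 = 0.066
Normalizing constant Z = 0.0092 + 0.4446 + 0.066 = 0.5198.
P(Dryosoma | evidence) = 0.0092 / 0.5198 ≈ 0.018.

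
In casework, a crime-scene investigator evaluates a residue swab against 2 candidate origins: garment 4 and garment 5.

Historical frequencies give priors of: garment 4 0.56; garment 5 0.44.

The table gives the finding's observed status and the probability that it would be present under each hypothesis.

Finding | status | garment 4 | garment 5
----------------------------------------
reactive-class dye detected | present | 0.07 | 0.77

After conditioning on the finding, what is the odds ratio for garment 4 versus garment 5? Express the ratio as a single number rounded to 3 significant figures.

The normalizing constant cancels in an odds ratio, so compute prior × likelihood for the two hypotheses only:
  garment 4: 0.56 × 0.07 = 0.0392
  garment 5: 0.44 × 0.77 = 0.3388
Posterior odds = 0.0392 / 0.3388 ≈ 0.116.

0.116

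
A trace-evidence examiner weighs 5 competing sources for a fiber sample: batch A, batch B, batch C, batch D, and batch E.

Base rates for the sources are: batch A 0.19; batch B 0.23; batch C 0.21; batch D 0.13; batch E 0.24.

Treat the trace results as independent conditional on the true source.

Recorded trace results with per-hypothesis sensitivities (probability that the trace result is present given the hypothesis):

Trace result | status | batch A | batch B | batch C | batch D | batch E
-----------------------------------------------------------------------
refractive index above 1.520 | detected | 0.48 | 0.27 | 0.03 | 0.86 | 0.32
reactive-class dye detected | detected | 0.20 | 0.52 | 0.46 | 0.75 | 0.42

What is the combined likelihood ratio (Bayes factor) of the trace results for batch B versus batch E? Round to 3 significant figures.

1.04

The Bayes factor is the ratio of the joint likelihoods of the trace result pattern under the two hypotheses.
  batch B: 0.27 × 0.52 = 0.1404
  batch E: 0.32 × 0.42 = 0.1344
Bayes factor = 0.1404 / 0.1344 ≈ 1.04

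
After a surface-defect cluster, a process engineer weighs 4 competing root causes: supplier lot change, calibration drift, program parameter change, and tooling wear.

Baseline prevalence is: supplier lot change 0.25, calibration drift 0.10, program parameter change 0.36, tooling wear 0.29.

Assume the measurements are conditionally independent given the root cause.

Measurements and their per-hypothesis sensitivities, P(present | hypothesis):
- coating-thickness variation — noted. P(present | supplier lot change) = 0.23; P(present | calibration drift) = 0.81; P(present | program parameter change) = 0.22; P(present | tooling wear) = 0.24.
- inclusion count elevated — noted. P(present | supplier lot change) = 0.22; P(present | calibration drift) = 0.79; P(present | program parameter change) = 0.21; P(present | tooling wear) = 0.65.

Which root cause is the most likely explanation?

By Bayes' rule with conditional independence, the unnormalized weight for each hypothesis is prior × ∏ likelihoods:
  supplier lot change: 0.25 × 0.23 × 0.22 = 0.01265
  calibration drift: 0.10 × 0.81 × 0.79 = 0.06399
  program parameter change: 0.36 × 0.22 × 0.21 = 0.016632
  tooling wear: 0.29 × 0.24 × 0.65 = 0.04524
Normalizing constant Z = 0.01265 + 0.06399 + 0.016632 + 0.04524 = 0.13851.
P(supplier lot change | evidence) ≈ 0.01265 / 0.13851 ≈ 0.091
P(calibration drift | evidence) ≈ 0.06399 / 0.13851 ≈ 0.462
P(program parameter change | evidence) ≈ 0.016632 / 0.13851 ≈ 0.120
P(tooling wear | evidence) ≈ 0.04524 / 0.13851 ≈ 0.327
The largest is 0.462, so calibration drift is most probable.

calibration drift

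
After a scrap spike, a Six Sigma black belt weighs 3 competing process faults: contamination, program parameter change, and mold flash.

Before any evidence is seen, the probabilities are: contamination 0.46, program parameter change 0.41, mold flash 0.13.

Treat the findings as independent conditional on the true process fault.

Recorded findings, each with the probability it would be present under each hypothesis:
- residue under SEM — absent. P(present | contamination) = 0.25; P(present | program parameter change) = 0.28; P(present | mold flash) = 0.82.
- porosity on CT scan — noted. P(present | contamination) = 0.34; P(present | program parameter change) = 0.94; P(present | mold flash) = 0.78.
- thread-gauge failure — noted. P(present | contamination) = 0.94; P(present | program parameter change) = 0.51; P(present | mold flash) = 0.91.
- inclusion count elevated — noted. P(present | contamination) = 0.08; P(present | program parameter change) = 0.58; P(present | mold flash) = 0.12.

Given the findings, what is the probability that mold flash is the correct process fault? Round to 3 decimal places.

0.021

For each hypothesis, the unnormalized posterior weight is prior × product of the finding likelihoods (using 1 − P(present | H) for each absent finding):
  contamination: 0.46 × (1 − 0.25) × 0.34 × 0.94 × 0.08 = 0.008821
  program parameter change: 0.41 × (1 − 0.28) × 0.94 × 0.51 × 0.58 = 0.082081
  mold flash: 0.13 × (1 − 0.82) × 0.78 × 0.91 × 0.12 = 0.0019931
The unnormalized weights sum to 0.092895.
P(mold flash | evidence) = 0.0019931 / 0.092895 ≈ 0.021.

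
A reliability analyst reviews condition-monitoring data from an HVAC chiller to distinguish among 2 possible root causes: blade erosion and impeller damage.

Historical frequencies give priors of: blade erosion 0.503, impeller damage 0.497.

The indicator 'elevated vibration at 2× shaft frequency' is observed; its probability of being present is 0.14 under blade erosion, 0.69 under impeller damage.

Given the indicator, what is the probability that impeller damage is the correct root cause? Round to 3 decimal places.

0.830

For each hypothesis, the unnormalized posterior weight is prior × likelihood:
  blade erosion: 0.503 × 0.14 = 0.07042
  impeller damage: 0.497 × 0.69 = 0.34293
Normalizing constant Z = 0.07042 + 0.34293 = 0.41335.
P(impeller damage | evidence) = 0.34293 / 0.41335 ≈ 0.830.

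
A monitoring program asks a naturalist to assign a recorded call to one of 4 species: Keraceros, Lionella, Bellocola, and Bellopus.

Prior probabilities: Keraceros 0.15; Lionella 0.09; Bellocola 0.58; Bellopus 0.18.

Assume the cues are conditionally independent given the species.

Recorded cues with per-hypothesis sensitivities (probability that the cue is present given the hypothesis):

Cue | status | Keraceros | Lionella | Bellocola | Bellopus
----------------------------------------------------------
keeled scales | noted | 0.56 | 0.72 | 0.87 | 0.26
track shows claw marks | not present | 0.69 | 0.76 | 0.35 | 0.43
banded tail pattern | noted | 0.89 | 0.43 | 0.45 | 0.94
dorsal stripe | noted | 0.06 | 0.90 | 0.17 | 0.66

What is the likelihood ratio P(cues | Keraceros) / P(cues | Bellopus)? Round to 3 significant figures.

0.101

The Bayes factor is the ratio of the joint likelihoods of the cue pattern under the two hypotheses (using 1 − P(present | H) for each absent cue).
  Keraceros: 0.56 × (1 − 0.69) × 0.89 × 0.06 = 0.0092702
  Bellopus: 0.26 × (1 − 0.43) × 0.94 × 0.66 = 0.091943
Bayes factor = 0.0092702 / 0.091943 ≈ 0.101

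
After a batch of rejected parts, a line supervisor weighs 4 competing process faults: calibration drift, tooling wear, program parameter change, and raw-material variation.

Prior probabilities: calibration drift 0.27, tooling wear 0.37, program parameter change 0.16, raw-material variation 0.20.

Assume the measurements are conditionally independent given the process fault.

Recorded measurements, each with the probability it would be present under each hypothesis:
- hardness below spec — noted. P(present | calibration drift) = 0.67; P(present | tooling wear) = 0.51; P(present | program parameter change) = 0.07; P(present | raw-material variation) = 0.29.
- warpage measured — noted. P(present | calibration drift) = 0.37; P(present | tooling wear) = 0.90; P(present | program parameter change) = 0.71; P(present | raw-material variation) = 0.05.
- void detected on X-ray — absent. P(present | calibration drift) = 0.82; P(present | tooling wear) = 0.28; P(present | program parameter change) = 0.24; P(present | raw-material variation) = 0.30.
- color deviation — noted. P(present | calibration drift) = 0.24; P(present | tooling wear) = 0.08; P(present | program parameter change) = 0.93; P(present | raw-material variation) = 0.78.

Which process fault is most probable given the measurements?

tooling wear

For each hypothesis, the unnormalized posterior weight is prior × product of the measurement likelihoods (using 1 − P(present | H) for each absent measurement):
  calibration drift: 0.27 × 0.67 × 0.37 × (1 − 0.82) × 0.24 = 0.0028915
  tooling wear: 0.37 × 0.51 × 0.90 × (1 − 0.28) × 0.08 = 0.0097822
  program parameter change: 0.16 × 0.07 × 0.71 × (1 − 0.24) × 0.93 = 0.0056205
  raw-material variation: 0.20 × 0.29 × 0.05 × (1 − 0.30) × 0.78 = 0.0015834
The unnormalized weights sum to 0.019878.
P(calibration drift | evidence) ≈ 0.0028915 / 0.019878 ≈ 0.145
P(tooling wear | evidence) ≈ 0.0097822 / 0.019878 ≈ 0.492
P(program parameter change | evidence) ≈ 0.0056205 / 0.019878 ≈ 0.283
P(raw-material variation | evidence) ≈ 0.0015834 / 0.019878 ≈ 0.080
The largest is 0.492, so tooling wear is most probable.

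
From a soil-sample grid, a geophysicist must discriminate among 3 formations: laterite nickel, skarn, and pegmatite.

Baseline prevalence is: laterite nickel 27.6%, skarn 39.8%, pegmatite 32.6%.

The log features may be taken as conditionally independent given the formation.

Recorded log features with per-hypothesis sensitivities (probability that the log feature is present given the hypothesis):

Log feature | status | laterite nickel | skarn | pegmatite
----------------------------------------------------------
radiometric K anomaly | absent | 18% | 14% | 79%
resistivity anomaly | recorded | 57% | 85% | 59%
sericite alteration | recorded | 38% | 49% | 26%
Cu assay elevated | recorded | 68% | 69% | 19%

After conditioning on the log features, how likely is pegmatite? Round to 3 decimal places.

0.015

Multiply each prior by the joint likelihood of the log feature pattern (using 1 − P(present | H) for each absent log feature):
  laterite nickel: 0.276 × (1 − 0.18) × 0.57 × 0.38 × 0.68 = 0.033334
  skarn: 0.398 × (1 − 0.14) × 0.85 × 0.49 × 0.69 = 0.098366
  pegmatite: 0.326 × (1 − 0.79) × 0.59 × 0.26 × 0.19 = 0.0019953
The unnormalized weights sum to 0.1337.
P(pegmatite | evidence) = 0.0019953 / 0.1337 ≈ 0.015.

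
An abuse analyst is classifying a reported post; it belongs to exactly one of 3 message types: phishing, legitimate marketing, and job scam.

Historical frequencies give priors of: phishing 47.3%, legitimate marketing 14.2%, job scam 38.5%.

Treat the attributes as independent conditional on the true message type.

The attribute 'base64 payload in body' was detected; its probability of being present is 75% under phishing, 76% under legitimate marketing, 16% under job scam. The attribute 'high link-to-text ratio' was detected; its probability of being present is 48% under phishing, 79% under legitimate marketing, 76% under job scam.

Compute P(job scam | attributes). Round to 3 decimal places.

By Bayes' rule with conditional independence, the unnormalized weight for each hypothesis is prior × ∏ likelihoods:
  phishing: 0.473 × 0.75 × 0.48 = 0.17028
  legitimate marketing: 0.142 × 0.76 × 0.79 = 0.085257
  job scam: 0.385 × 0.16 × 0.76 = 0.046816
Marginal likelihood of the evidence = 0.30235.
P(job scam | evidence) = 0.046816 / 0.30235 ≈ 0.155.

0.155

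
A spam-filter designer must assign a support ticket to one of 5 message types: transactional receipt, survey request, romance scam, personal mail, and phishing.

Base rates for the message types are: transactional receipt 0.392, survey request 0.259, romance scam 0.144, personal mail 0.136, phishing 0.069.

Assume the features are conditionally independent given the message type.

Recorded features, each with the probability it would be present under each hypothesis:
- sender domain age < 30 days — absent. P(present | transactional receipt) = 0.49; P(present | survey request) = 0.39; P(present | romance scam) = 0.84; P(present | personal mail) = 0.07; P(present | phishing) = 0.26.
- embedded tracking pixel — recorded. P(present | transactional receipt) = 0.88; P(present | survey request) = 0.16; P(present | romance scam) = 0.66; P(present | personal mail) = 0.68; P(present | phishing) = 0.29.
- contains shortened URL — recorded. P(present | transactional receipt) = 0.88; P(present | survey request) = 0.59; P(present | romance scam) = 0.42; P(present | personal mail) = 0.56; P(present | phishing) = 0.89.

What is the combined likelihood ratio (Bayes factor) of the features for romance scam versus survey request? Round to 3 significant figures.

Take the product of per-feature likelihoods under each hypothesis (using 1 − P(present | H) for each absent feature), then divide.
  romance scam: (1 − 0.84) × 0.66 × 0.42 = 0.044352
  survey request: (1 − 0.39) × 0.16 × 0.59 = 0.057584
Bayes factor = 0.044352 / 0.057584 ≈ 0.770

0.770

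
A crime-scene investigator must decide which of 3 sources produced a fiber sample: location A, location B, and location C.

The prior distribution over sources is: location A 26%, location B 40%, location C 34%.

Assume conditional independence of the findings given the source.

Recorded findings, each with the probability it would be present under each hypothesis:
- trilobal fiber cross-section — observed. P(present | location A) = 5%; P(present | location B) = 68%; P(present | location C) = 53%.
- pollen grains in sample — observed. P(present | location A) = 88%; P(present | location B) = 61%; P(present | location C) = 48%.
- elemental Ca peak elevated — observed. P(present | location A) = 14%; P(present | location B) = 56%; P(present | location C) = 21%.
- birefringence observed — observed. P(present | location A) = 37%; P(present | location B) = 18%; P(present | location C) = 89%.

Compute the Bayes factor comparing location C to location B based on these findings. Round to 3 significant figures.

Take the product of per-finding likelihoods under each hypothesis, then divide.
  location C: 0.53 × 0.48 × 0.21 × 0.89 = 0.047547
  location B: 0.68 × 0.61 × 0.56 × 0.18 = 0.041812
Bayes factor = 0.047547 / 0.041812 ≈ 1.14

1.14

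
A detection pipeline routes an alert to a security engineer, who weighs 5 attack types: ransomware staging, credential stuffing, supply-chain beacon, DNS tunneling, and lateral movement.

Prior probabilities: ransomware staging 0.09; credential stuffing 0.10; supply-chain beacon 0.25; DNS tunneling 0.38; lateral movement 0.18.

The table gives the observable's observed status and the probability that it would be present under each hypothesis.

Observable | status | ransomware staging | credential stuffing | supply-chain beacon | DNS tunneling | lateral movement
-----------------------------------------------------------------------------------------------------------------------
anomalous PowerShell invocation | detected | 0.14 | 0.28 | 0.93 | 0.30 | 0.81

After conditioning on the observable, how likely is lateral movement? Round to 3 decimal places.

0.274

By Bayes' rule, the unnormalized weight for each hypothesis is prior × likelihood:
  ransomware staging: 0.09 × 0.14 = 0.0126
  credential stuffing: 0.10 × 0.28 = 0.028
  supply-chain beacon: 0.25 × 0.93 = 0.2325
  DNS tunneling: 0.38 × 0.30 = 0.114
  lateral movement: 0.18 × 0.81 = 0.1458
The unnormalized weights sum to 0.5329.
P(lateral movement | evidence) = 0.1458 / 0.5329 ≈ 0.274.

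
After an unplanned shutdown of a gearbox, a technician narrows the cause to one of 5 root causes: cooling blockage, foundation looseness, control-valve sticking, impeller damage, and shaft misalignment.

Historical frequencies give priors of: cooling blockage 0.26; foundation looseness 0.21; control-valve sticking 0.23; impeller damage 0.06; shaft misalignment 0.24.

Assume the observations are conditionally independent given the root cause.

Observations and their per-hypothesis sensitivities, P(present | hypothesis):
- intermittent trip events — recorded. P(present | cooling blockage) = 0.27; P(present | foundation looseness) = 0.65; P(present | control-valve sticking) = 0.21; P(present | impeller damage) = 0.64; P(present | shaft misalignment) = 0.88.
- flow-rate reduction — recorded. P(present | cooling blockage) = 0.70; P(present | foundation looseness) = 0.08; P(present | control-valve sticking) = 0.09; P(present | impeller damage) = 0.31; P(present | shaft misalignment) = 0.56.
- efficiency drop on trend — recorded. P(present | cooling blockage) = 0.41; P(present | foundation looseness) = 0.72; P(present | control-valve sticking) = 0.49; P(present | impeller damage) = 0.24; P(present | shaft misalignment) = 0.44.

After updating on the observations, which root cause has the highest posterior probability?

shaft misalignment

By Bayes' rule with conditional independence, the unnormalized weight for each hypothesis is prior × ∏ likelihoods:
  cooling blockage: 0.26 × 0.27 × 0.70 × 0.41 = 0.020147
  foundation looseness: 0.21 × 0.65 × 0.08 × 0.72 = 0.0078624
  control-valve sticking: 0.23 × 0.21 × 0.09 × 0.49 = 0.00213
  impeller damage: 0.06 × 0.64 × 0.31 × 0.24 = 0.002857
  shaft misalignment: 0.24 × 0.88 × 0.56 × 0.44 = 0.05204
Marginal likelihood of the evidence = 0.085036.
P(cooling blockage | evidence) ≈ 0.020147 / 0.085036 ≈ 0.237
P(foundation looseness | evidence) ≈ 0.0078624 / 0.085036 ≈ 0.092
P(control-valve sticking | evidence) ≈ 0.00213 / 0.085036 ≈ 0.025
P(impeller damage | evidence) ≈ 0.002857 / 0.085036 ≈ 0.034
P(shaft misalignment | evidence) ≈ 0.05204 / 0.085036 ≈ 0.612
The largest is 0.612, so shaft misalignment is most probable.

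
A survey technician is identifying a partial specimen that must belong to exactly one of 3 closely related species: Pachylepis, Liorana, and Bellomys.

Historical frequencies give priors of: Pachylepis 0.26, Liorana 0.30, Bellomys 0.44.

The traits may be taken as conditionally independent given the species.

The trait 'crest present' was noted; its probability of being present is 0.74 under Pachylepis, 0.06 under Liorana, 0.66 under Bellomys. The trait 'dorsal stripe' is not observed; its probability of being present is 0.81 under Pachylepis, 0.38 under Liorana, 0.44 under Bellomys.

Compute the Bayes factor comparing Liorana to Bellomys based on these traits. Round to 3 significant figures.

Joint likelihood of the trait pattern under each hypothesis (using 1 − P(present | H) for each absent trait):
  Liorana: 0.06 × (1 − 0.38) = 0.0372
  Bellomys: 0.66 × (1 − 0.44) = 0.3696
Bayes factor = 0.0372 / 0.3696 ≈ 0.101

0.101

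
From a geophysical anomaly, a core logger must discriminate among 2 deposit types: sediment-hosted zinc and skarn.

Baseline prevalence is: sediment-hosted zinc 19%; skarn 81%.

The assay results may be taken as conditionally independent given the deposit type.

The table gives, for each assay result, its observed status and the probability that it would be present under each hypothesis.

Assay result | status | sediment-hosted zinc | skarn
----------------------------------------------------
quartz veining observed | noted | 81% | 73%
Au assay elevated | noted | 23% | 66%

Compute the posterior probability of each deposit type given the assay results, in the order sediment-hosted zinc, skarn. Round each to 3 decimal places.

Multiply each prior by the joint likelihood of the assay result pattern:
  sediment-hosted zinc: 0.19 × 0.81 × 0.23 = 0.035397
  skarn: 0.81 × 0.73 × 0.66 = 0.39026
Marginal likelihood of the evidence = 0.42566.
P(sediment-hosted zinc | evidence) = 0.035397 / 0.42566 ≈ 0.083
P(skarn | evidence) = 0.39026 / 0.42566 ≈ 0.917

0.083, 0.917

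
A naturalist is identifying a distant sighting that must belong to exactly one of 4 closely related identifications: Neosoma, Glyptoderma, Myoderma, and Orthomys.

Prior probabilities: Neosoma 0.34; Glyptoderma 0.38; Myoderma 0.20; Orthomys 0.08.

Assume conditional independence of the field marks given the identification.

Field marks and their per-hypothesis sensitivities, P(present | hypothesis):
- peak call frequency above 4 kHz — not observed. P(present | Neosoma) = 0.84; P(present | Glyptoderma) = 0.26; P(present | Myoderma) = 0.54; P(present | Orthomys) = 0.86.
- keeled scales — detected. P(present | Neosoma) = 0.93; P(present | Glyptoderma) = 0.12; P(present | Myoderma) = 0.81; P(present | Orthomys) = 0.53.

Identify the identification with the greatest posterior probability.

For each hypothesis, the unnormalized posterior weight is prior × product of the field mark likelihoods (using 1 − P(present | H) for each absent field mark):
  Neosoma: 0.34 × (1 − 0.84) × 0.93 = 0.050592
  Glyptoderma: 0.38 × (1 − 0.26) × 0.12 = 0.033744
  Myoderma: 0.20 × (1 − 0.54) × 0.81 = 0.07452
  Orthomys: 0.08 × (1 − 0.86) × 0.53 = 0.005936
Marginal likelihood of the evidence = 0.16479.
P(Neosoma | evidence) ≈ 0.050592 / 0.16479 ≈ 0.307
P(Glyptoderma | evidence) ≈ 0.033744 / 0.16479 ≈ 0.205
P(Myoderma | evidence) ≈ 0.07452 / 0.16479 ≈ 0.452
P(Orthomys | evidence) ≈ 0.005936 / 0.16479 ≈ 0.036
The largest is 0.452, so Myoderma is most probable.

Myoderma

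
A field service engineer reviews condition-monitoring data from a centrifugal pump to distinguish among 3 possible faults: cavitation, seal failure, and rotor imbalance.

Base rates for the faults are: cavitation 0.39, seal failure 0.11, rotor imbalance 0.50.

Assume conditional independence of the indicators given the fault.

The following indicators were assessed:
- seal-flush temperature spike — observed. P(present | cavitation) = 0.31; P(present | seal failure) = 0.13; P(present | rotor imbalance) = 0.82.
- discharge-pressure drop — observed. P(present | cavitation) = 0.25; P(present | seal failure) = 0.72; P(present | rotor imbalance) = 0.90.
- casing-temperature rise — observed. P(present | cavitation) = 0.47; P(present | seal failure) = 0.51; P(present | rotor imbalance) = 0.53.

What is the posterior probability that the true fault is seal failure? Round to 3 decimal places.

By Bayes' rule with conditional independence, the unnormalized weight for each hypothesis is prior × ∏ likelihoods:
  cavitation: 0.39 × 0.31 × 0.25 × 0.47 = 0.014206
  seal failure: 0.11 × 0.13 × 0.72 × 0.51 = 0.005251
  rotor imbalance: 0.50 × 0.82 × 0.90 × 0.53 = 0.19557
The unnormalized weights sum to 0.21503.
P(seal failure | evidence) = 0.005251 / 0.21503 ≈ 0.024.

0.024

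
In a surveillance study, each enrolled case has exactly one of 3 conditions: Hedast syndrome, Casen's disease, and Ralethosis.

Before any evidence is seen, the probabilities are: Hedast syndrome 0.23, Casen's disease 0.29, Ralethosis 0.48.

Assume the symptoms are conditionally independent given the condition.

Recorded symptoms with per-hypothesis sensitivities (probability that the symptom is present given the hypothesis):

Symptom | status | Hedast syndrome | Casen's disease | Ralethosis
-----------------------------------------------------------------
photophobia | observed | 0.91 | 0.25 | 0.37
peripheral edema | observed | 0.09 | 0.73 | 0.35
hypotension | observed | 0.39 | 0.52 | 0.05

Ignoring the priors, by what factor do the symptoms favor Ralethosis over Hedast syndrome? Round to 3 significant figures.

0.203

Take the product of per-symptom likelihoods under each hypothesis, then divide.
  Ralethosis: 0.37 × 0.35 × 0.05 = 0.006475
  Hedast syndrome: 0.91 × 0.09 × 0.39 = 0.031941
Bayes factor = 0.006475 / 0.031941 ≈ 0.203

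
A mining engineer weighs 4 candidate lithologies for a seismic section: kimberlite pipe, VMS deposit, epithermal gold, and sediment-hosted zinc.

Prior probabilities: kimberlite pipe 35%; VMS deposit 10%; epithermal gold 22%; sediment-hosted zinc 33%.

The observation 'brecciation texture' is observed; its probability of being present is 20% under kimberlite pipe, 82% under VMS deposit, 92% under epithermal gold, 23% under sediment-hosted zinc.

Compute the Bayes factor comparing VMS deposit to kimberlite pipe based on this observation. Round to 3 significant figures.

4.10

The Bayes factor is the ratio of the two likelihoods.
  VMS deposit: 0.82
  kimberlite pipe: 0.2
Bayes factor = 0.82 / 0.2 ≈ 4.10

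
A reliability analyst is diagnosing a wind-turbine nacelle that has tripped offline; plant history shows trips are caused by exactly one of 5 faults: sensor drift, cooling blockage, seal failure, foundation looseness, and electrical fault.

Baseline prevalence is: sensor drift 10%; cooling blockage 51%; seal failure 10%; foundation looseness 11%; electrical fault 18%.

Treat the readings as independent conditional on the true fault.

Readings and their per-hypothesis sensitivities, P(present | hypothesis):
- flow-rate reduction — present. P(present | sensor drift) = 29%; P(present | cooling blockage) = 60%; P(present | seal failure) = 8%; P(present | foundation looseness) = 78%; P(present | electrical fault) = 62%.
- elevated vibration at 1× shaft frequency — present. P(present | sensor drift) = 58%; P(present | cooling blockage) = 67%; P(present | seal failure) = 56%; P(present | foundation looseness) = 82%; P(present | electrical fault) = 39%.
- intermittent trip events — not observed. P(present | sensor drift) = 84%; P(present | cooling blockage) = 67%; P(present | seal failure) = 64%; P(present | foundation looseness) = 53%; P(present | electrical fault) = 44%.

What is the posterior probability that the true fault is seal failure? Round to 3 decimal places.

For each hypothesis, the unnormalized posterior weight is prior × product of the reading likelihoods (using 1 − P(present | H) for each absent reading):
  sensor drift: 0.10 × 0.29 × 0.58 × (1 − 0.84) = 0.0026912
  cooling blockage: 0.51 × 0.60 × 0.67 × (1 − 0.67) = 0.067657
  seal failure: 0.10 × 0.08 × 0.56 × (1 − 0.64) = 0.0016128
  foundation looseness: 0.11 × 0.78 × 0.82 × (1 − 0.53) = 0.033067
  electrical fault: 0.18 × 0.62 × 0.39 × (1 − 0.44) = 0.024373
Marginal likelihood of the evidence = 0.1294.
P(seal failure | evidence) = 0.0016128 / 0.1294 ≈ 0.012.

0.012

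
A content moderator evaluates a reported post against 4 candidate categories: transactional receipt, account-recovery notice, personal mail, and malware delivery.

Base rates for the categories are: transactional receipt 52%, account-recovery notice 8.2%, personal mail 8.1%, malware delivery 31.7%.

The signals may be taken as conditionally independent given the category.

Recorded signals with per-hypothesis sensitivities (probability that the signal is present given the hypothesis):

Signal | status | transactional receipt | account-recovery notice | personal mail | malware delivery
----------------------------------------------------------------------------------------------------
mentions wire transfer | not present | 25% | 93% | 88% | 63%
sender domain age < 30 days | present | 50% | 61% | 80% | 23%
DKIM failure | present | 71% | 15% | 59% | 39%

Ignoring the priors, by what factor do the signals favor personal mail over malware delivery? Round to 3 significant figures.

1.71

Joint likelihood of the signal pattern under each hypothesis (using 1 − P(present | H) for each absent signal):
  personal mail: (1 − 0.88) × 0.80 × 0.59 = 0.05664
  malware delivery: (1 − 0.63) × 0.23 × 0.39 = 0.033189
Bayes factor = 0.05664 / 0.033189 ≈ 1.71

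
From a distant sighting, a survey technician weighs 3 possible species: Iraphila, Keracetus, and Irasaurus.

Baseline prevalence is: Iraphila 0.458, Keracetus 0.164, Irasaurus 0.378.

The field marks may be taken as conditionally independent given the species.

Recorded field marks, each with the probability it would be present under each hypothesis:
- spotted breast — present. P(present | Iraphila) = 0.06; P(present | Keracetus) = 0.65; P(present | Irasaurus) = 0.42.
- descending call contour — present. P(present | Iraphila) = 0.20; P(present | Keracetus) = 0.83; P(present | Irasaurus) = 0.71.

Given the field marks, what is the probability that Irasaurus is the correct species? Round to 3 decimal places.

0.545

For each hypothesis, the unnormalized posterior weight is prior × product of the field mark likelihoods:
  Iraphila: 0.458 × 0.06 × 0.20 = 0.005496
  Keracetus: 0.164 × 0.65 × 0.83 = 0.088478
  Irasaurus: 0.378 × 0.42 × 0.71 = 0.11272
The unnormalized weights sum to 0.20669.
P(Irasaurus | evidence) = 0.11272 / 0.20669 ≈ 0.545.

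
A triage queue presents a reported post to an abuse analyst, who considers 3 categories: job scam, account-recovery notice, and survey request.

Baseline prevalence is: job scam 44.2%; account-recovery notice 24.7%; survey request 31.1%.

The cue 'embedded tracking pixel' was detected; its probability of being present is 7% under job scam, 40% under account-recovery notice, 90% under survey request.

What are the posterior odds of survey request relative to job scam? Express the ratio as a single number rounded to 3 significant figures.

9.05

Posterior odds equal prior odds times the likelihood ratio; only the two competing hypotheses matter.
  survey request: 0.311 × 0.90 = 0.2799
  job scam: 0.442 × 0.07 = 0.03094
Posterior odds = 0.2799 / 0.03094 ≈ 9.05.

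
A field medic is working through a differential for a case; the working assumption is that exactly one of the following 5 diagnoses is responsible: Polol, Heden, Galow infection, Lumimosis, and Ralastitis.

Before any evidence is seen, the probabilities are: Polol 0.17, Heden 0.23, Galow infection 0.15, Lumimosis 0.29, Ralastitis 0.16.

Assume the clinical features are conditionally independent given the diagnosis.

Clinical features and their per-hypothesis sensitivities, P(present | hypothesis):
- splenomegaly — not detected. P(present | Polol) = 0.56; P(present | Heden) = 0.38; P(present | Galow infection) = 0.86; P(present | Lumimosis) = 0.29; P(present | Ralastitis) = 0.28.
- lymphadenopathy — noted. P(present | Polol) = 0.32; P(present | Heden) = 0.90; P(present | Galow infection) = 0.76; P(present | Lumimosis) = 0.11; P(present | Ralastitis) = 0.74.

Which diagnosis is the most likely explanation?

Heden

By Bayes' rule with conditional independence, the unnormalized weight for each hypothesis is prior × ∏ likelihoods (using 1 − P(present | H) for each absent clinical feature):
  Polol: 0.17 × (1 − 0.56) × 0.32 = 0.023936
  Heden: 0.23 × (1 − 0.38) × 0.90 = 0.12834
  Galow infection: 0.15 × (1 − 0.86) × 0.76 = 0.01596
  Lumimosis: 0.29 × (1 − 0.29) × 0.11 = 0.022649
  Ralastitis: 0.16 × (1 − 0.28) × 0.74 = 0.085248
Normalizing constant Z = 0.023936 + 0.12834 + 0.01596 + 0.022649 + 0.085248 = 0.27613.
P(Polol | evidence) ≈ 0.023936 / 0.27613 ≈ 0.087
P(Heden | evidence) ≈ 0.12834 / 0.27613 ≈ 0.465
P(Galow infection | evidence) ≈ 0.01596 / 0.27613 ≈ 0.058
P(Lumimosis | evidence) ≈ 0.022649 / 0.27613 ≈ 0.082
P(Ralastitis | evidence) ≈ 0.085248 / 0.27613 ≈ 0.309
The largest is 0.465, so Heden is most probable.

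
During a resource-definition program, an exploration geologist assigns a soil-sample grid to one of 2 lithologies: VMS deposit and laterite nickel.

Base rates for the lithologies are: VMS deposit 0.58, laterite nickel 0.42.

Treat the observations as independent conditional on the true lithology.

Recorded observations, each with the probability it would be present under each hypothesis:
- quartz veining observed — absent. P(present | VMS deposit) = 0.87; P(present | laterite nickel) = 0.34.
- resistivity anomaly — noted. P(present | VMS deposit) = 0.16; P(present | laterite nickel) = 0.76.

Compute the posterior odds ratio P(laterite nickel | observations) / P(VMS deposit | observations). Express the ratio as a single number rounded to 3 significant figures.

Posterior odds equal prior odds times the likelihood ratio; only the two competing hypotheses matter (using 1 − P(present | H) for each absent observation).
  laterite nickel: 0.42 × (1 − 0.34) × 0.76 = 0.21067
  VMS deposit: 0.58 × (1 − 0.87) × 0.16 = 0.012064
Odds(laterite nickel : VMS deposit) = 0.21067 / 0.012064 ≈ 17.5.

17.5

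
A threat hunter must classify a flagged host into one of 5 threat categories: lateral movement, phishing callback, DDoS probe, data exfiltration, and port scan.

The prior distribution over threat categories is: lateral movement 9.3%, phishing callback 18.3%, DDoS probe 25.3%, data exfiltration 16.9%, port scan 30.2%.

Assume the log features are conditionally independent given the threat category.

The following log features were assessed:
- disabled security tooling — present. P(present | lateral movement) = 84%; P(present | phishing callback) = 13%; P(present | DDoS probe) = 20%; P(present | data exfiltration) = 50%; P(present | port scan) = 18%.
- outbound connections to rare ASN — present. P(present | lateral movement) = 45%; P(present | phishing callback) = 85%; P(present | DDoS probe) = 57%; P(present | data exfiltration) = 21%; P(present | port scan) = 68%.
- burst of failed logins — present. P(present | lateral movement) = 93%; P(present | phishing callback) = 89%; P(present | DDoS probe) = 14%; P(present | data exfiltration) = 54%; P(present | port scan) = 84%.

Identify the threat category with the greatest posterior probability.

lateral movement

For each hypothesis, the unnormalized posterior weight is prior × product of the log feature likelihoods:
  lateral movement: 0.093 × 0.84 × 0.45 × 0.93 = 0.032693
  phishing callback: 0.183 × 0.13 × 0.85 × 0.89 = 0.017997
  DDoS probe: 0.253 × 0.20 × 0.57 × 0.14 = 0.0040379
  data exfiltration: 0.169 × 0.50 × 0.21 × 0.54 = 0.0095823
  port scan: 0.302 × 0.18 × 0.68 × 0.84 = 0.03105
The unnormalized weights sum to 0.095361.
P(lateral movement | evidence) ≈ 0.032693 / 0.095361 ≈ 0.343
P(phishing callback | evidence) ≈ 0.017997 / 0.095361 ≈ 0.189
P(DDoS probe | evidence) ≈ 0.0040379 / 0.095361 ≈ 0.042
P(data exfiltration | evidence) ≈ 0.0095823 / 0.095361 ≈ 0.100
P(port scan | evidence) ≈ 0.03105 / 0.095361 ≈ 0.326
The largest is 0.343, so lateral movement is most probable.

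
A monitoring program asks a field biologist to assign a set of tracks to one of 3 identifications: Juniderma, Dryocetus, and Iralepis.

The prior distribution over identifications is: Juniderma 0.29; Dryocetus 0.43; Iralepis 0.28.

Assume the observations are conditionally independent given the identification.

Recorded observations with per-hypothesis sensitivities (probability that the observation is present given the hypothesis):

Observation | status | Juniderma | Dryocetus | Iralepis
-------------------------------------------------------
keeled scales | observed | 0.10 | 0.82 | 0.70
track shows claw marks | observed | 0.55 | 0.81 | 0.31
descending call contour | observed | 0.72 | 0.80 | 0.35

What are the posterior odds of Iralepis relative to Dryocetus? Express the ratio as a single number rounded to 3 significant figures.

0.0931

Unnormalized posterior weight (prior times the observation likelihoods) for each of the two hypotheses:
  Iralepis: 0.28 × 0.70 × 0.31 × 0.35 = 0.021266
  Dryocetus: 0.43 × 0.82 × 0.81 × 0.80 = 0.22848
Posterior odds = 0.021266 / 0.22848 ≈ 0.0931.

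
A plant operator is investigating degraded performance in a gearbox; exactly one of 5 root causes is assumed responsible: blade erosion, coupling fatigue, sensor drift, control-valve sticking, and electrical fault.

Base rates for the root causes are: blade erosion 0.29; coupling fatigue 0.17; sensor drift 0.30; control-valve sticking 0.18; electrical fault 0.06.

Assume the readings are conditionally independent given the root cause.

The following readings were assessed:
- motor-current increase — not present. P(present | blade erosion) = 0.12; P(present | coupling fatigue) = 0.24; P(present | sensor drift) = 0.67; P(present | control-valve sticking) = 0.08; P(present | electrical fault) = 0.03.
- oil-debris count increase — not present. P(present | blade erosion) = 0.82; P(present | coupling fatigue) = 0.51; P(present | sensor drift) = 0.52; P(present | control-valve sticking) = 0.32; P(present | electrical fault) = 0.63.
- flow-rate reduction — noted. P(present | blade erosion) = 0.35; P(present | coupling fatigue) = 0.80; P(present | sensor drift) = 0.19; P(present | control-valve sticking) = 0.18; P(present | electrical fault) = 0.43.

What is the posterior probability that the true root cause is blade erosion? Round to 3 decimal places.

For each hypothesis, the unnormalized posterior weight is prior × product of the reading likelihoods (using 1 − P(present | H) for each absent reading):
  blade erosion: 0.29 × (1 − 0.12) × (1 − 0.82) × 0.35 = 0.016078
  coupling fatigue: 0.17 × (1 − 0.24) × (1 − 0.51) × 0.80 = 0.050646
  sensor drift: 0.30 × (1 − 0.67) × (1 − 0.52) × 0.19 = 0.0090288
  control-valve sticking: 0.18 × (1 − 0.08) × (1 − 0.32) × 0.18 = 0.020269
  electrical fault: 0.06 × (1 − 0.03) × (1 − 0.63) × 0.43 = 0.0092596
Normalizing constant Z = 0.016078 + 0.050646 + 0.0090288 + 0.020269 + 0.0092596 = 0.10528.
P(blade erosion | evidence) = 0.016078 / 0.10528 ≈ 0.153.

0.153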